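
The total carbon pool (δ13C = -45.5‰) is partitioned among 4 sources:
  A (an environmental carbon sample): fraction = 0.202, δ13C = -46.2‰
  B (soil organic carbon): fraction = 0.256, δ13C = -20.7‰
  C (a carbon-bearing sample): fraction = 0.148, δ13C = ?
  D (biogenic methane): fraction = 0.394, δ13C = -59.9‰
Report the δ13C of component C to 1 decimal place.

-49.1‰

Isotope mass balance: δ_bulk = Σ fᵢ·δᵢ.
-45.5 = 0.202×(-46.2) + 0.256×(-20.7) + 0.148×δ_C + 0.394×(-59.9)
0.148·δ_C = -45.5 − (-38.232) = -7.268
δ_C = -7.268 / 0.148 = -49.11‰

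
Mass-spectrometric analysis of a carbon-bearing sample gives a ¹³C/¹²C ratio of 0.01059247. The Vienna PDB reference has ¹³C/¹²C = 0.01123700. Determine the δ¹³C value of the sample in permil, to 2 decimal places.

-57.36 permil

δ¹³C = (R_sample / R_standard − 1) × 1000
R_sample / R_standard = 0.01059247 / 0.01123700 = 0.942642
δ¹³C = (0.942642 − 1) × 1000 = -57.358 permil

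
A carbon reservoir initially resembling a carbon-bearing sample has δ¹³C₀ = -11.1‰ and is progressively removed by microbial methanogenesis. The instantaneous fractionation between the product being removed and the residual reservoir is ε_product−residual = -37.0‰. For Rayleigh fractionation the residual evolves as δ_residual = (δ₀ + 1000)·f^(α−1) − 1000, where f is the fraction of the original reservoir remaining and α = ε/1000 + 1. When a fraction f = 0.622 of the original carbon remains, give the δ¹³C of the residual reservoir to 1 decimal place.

Rayleigh residual: δ_res = (δ₀ + 1000)·f^(α−1) − 1000
α = ε/1000 + 1 = 0.96300, so α − 1 = -0.03700
f^(α−1) = 0.622^(-0.03700) = 1.017723
δ_res = (-11.1 + 1000) × 1.017723 − 1000 = 1006.427 − 1000 = 6.43‰

6.4‰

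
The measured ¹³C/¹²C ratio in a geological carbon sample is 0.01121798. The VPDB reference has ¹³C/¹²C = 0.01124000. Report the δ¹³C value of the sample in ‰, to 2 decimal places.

δ¹³C = (R_sample / R_standard − 1) × 1000
R_sample / R_standard = 0.01121798 / 0.01124000 = 0.998041
δ¹³C = (0.998041 − 1) × 1000 = -1.959‰

-1.96‰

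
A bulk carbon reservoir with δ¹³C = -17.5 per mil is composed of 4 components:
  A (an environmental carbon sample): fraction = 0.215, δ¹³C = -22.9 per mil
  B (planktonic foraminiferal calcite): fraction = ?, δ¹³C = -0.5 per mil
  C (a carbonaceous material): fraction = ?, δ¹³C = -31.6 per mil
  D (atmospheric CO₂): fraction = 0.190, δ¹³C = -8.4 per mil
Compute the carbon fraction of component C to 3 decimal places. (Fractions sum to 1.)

Let f_C and f_B be the unknown fractions; fractions sum to 1 so f_C + f_B = 0.595.
Mass balance: Σ fᵢ·δᵢ = δ_bulk ⇒ f_C·(-31.6) + f_B·(-0.5) = -17.5 − (-6.519) = -10.980
Substitute f_B = 0.595 − f_C:
f_C·(-31.6 − -0.5) = -10.980 − 0.595×(-0.5) = -10.683
f_C = -10.683 / -31.1 = 0.3435

0.344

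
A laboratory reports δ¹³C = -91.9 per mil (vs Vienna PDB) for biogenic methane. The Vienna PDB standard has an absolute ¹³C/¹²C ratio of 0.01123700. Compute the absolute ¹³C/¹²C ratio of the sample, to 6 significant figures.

R_sample = R_standard × (δ¹³C/1000 + 1)
R_sample = 0.01123700 × (-91.9/1000 + 1) = 0.01123700 × 0.908100
R_sample = 0.0102043

0.0102043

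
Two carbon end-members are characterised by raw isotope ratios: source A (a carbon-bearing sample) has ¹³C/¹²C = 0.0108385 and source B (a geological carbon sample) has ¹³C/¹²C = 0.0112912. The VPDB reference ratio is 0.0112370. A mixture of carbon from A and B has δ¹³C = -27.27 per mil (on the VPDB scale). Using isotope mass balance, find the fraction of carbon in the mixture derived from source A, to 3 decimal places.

0.797

δ_A = (0.0108385/0.0112370 − 1)×1000 = (0.964537 − 1)×1000 = -35.463 per mil
δ_B = (0.0112912/0.0112370 − 1)×1000 = (1.004823 − 1)×1000 = 4.823 per mil
f_A = (δ_mix − δ_B)/(δ_A − δ_B) = (-27.27 − (4.823))/(-35.463 − (4.823))
f_A = -32.093 / -40.287 = 0.7966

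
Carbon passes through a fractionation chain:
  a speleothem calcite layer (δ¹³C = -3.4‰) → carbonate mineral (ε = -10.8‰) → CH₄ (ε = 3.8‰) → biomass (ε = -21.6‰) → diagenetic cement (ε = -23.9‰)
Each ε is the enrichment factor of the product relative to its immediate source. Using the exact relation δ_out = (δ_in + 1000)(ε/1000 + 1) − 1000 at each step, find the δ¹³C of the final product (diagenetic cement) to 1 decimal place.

step 1: δ = (-3.40 + 1000)·(-10.8/1000 + 1) − 1000 = -14.16‰
step 2: δ = (-14.16 + 1000)·(3.8/1000 + 1) − 1000 = -10.42‰
step 3: δ = (-10.42 + 1000)·(-21.6/1000 + 1) − 1000 = -31.79‰
step 4: δ = (-31.79 + 1000)·(-23.9/1000 + 1) − 1000 = -54.93‰

-54.9‰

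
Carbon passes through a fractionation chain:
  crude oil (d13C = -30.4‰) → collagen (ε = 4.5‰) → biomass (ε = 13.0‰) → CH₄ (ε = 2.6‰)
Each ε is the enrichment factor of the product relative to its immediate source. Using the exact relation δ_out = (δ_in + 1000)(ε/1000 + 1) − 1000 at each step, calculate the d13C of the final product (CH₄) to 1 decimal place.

-10.8‰

step 1: δ = (-30.40 + 1000)·(4.5/1000 + 1) − 1000 = -26.04‰
step 2: δ = (-26.04 + 1000)·(13.0/1000 + 1) − 1000 = -13.38‰
step 3: δ = (-13.38 + 1000)·(2.6/1000 + 1) − 1000 = -10.81‰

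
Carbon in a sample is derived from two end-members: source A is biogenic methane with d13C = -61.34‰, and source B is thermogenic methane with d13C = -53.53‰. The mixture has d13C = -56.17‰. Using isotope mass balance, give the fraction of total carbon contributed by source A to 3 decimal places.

δ_mix = f_A·δ_A + (1 − f_A)·δ_B  ⇒  f_A = (δ_mix − δ_B)/(δ_A − δ_B)
f_A = (-56.17 − (-53.53)) / (-61.34 − (-53.53))
f_A = -2.64 / -7.81 = 0.3380

0.338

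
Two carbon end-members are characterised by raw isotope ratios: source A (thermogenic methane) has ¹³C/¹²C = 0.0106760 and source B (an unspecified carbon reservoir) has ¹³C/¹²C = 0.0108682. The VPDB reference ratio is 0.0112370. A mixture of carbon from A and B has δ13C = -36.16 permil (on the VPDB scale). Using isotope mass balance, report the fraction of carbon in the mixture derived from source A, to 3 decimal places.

0.195

δ_A = (0.0106760/0.0112370 − 1)×1000 = (0.950076 − 1)×1000 = -49.924 permil
δ_B = (0.0108682/0.0112370 − 1)×1000 = (0.967180 − 1)×1000 = -32.820 permil
f_A = (δ_mix − δ_B)/(δ_A − δ_B) = (-36.16 − (-32.820))/(-49.924 − (-32.820))
f_A = -3.340 / -17.104 = 0.1953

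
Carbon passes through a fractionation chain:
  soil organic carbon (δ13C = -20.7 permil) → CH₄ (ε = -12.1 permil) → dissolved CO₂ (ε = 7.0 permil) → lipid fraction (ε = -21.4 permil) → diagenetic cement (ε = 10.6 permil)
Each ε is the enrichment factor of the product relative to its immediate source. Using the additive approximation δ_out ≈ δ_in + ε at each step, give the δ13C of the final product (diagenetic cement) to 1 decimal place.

-36.6 permil

step 1: δ ≈ -20.7 + (-12.1) = -32.8 permil
step 2: δ ≈ -32.8 + (7.0) = -25.8 permil
step 3: δ ≈ -25.8 + (-21.4) = -47.2 permil
step 4: δ ≈ -47.2 + (10.6) = -36.6 permil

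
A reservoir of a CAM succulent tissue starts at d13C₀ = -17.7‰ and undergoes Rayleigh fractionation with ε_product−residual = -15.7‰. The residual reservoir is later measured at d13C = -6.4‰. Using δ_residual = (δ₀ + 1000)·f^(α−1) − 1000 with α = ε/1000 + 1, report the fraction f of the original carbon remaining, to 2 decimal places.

0.48

α − 1 = ε/1000 = -0.0157
(δ_res + 1000)/(δ₀ + 1000) = (-6.4 + 1000)/(-17.7 + 1000) = 993.6/982.3 = 1.011504
f = 1.011504^(1/-0.0157) = exp(ln(1.011504)/-0.0157) = exp(0.01144/-0.0157)
f = exp(-0.7285) = 0.4826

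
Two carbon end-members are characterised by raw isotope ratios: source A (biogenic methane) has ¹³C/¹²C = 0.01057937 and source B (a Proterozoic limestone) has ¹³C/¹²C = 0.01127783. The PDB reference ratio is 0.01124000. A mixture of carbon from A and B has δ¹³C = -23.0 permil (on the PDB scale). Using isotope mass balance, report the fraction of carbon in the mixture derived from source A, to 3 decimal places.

δ_A = (0.01057937/0.01124000 − 1)×1000 = (0.941225 − 1)×1000 = -58.775 permil
δ_B = (0.01127783/0.01124000 − 1)×1000 = (1.003366 − 1)×1000 = 3.366 permil
f_A = (δ_mix − δ_B)/(δ_A − δ_B) = (-23.0 − (3.366))/(-58.775 − (3.366))
f_A = -26.366 / -62.141 = 0.4243

0.424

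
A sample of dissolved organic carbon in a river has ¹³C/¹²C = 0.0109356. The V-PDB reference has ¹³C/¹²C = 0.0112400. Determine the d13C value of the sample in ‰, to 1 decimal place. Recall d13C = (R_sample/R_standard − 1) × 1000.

d13C = (R_sample / R_standard − 1) × 1000
R_sample / R_standard = 0.0109356 / 0.0112400 = 0.972918
d13C = (0.972918 − 1) × 1000 = -27.08‰

-27.1‰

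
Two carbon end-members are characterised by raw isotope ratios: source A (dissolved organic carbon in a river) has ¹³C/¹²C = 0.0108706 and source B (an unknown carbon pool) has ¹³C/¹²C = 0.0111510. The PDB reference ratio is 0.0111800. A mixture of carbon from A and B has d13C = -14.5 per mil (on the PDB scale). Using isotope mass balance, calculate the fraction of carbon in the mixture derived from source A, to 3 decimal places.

δ_A = (0.0108706/0.0111800 − 1)×1000 = (0.972326 − 1)×1000 = -27.674 per mil
δ_B = (0.0111510/0.0111800 − 1)×1000 = (0.997406 − 1)×1000 = -2.594 per mil
f_A = (δ_mix − δ_B)/(δ_A − δ_B) = (-14.5 − (-2.594))/(-27.674 − (-2.594))
f_A = -11.906 / -25.081 = 0.4747

0.475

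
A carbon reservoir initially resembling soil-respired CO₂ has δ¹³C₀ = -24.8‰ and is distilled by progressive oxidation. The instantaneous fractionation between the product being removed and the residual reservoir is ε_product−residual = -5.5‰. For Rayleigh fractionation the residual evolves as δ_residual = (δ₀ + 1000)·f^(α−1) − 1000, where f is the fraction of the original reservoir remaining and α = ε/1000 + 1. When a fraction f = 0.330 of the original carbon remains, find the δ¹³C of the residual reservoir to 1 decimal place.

-18.8‰

Rayleigh residual: δ_res = (δ₀ + 1000)·f^(α−1) − 1000
α = ε/1000 + 1 = 0.99450, so α − 1 = -0.00550
f^(α−1) = 0.330^(-0.00550) = 1.006116
δ_res = (-24.8 + 1000) × 1.006116 − 1000 = 981.165 − 1000 = -18.84‰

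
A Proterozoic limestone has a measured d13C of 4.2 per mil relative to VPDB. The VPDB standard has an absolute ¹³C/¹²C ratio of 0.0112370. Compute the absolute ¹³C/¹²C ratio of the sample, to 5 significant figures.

0.011284

R_sample = R_standard × (d13C/1000 + 1)
R_sample = 0.0112370 × (4.2/1000 + 1) = 0.0112370 × 1.004200
R_sample = 0.0112842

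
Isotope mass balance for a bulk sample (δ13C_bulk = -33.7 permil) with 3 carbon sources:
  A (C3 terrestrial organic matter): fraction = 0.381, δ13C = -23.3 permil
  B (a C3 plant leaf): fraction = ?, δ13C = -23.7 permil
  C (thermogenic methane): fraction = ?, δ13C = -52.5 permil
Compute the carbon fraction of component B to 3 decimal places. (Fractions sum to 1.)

0.266

Let f_B and f_C be the unknown fractions; fractions sum to 1 so f_B + f_C = 0.619.
Mass balance: Σ fᵢ·δᵢ = δ_bulk ⇒ f_B·(-23.7) + f_C·(-52.5) = -33.7 − (-8.877) = -24.823
Substitute f_C = 0.619 − f_B:
f_B·(-23.7 − -52.5) = -24.823 − 0.619×(-52.5) = 7.675
f_B = 7.675 / 28.8 = 0.2665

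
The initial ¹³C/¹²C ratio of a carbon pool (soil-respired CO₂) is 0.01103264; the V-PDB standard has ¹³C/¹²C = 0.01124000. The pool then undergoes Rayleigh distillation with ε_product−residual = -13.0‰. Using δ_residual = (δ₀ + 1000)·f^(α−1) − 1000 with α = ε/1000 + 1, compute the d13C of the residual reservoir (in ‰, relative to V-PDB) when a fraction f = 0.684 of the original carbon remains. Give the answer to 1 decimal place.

δ₀ = (0.01103264/0.01124000 − 1)×1000 = (0.981552 − 1)×1000 = -18.448‰
α − 1 = ε/1000 = -0.0130
f^(α−1) = 0.684^(-0.0130) = 1.004950
δ_res = (-18.448 + 1000) × 1.004950 − 1000 = 986.410 − 1000 = -13.59‰

-13.6‰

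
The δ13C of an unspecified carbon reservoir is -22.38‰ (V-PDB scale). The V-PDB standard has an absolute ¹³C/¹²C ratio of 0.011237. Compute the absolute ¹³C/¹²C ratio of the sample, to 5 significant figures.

R_sample = R_standard × (δ13C/1000 + 1)
R_sample = 0.011237 × (-22.38/1000 + 1) = 0.011237 × 0.977620
R_sample = 0.0109855

0.010986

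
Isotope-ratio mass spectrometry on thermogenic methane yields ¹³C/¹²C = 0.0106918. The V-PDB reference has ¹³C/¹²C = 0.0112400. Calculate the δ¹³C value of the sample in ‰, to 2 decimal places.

δ¹³C = (R_sample / R_standard − 1) × 1000
R_sample / R_standard = 0.0106918 / 0.0112400 = 0.951228
δ¹³C = (0.951228 − 1) × 1000 = -48.772‰

-48.77‰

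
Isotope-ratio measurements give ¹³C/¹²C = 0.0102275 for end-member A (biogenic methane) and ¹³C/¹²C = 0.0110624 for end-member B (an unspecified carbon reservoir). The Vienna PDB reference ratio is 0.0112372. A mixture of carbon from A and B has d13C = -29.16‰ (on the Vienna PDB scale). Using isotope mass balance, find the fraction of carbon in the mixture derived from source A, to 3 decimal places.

0.183

δ_A = (0.0102275/0.0112372 − 1)×1000 = (0.910147 − 1)×1000 = -89.853‰
δ_B = (0.0110624/0.0112372 − 1)×1000 = (0.984445 − 1)×1000 = -15.555‰
f_A = (δ_mix − δ_B)/(δ_A − δ_B) = (-29.16 − (-15.555))/(-89.853 − (-15.555))
f_A = -13.605 / -74.298 = 0.1831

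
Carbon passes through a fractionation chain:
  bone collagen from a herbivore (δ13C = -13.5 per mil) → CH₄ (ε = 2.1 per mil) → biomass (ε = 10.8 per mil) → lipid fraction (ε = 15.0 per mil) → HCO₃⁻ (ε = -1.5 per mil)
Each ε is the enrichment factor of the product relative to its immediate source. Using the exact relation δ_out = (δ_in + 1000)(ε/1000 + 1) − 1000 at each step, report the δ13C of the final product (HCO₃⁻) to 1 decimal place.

12.7 per mil

step 1: δ = (-13.50 + 1000)·(2.1/1000 + 1) − 1000 = -11.43 per mil
step 2: δ = (-11.43 + 1000)·(10.8/1000 + 1) − 1000 = -0.75 per mil
step 3: δ = (-0.75 + 1000)·(15.0/1000 + 1) − 1000 = 14.24 per mil
step 4: δ = (14.24 + 1000)·(-1.5/1000 + 1) − 1000 = 12.72 per mil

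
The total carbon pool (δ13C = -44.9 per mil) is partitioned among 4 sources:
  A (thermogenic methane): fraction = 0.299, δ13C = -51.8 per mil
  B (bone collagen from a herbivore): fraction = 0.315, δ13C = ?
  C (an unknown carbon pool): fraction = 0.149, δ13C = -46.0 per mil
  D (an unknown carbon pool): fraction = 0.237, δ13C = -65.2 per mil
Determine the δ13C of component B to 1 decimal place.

-22.6 per mil

Isotope mass balance: δ_bulk = Σ fᵢ·δᵢ.
-44.9 = 0.299×(-51.8) + 0.315×δ_B + 0.149×(-46.0) + 0.237×(-65.2)
0.315·δ_B = -44.9 − (-37.795) = -7.105
δ_B = -7.105 / 0.315 = -22.56 per mil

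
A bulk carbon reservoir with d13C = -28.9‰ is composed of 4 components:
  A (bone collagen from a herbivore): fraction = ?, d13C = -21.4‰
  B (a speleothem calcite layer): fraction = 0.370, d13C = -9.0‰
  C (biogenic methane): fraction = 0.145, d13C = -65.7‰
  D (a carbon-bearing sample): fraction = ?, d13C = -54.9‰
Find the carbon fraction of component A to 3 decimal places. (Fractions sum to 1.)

0.316

Let f_A and f_D be the unknown fractions; fractions sum to 1 so f_A + f_D = 0.485.
Mass balance: Σ fᵢ·δᵢ = δ_bulk ⇒ f_A·(-21.4) + f_D·(-54.9) = -28.9 − (-12.857) = -16.043
Substitute f_D = 0.485 − f_A:
f_A·(-21.4 − -54.9) = -16.043 − 0.485×(-54.9) = 10.583
f_A = 10.583 / 33.5 = 0.3159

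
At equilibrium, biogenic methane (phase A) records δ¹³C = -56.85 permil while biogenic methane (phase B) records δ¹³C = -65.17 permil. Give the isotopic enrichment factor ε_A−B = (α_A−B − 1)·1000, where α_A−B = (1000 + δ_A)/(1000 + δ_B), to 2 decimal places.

8.90 permil

α_A−B = (1000 + -56.85) / (1000 + -65.17) = 943.15 / 934.83 = 1.008900
ε_A−B = (1.008900 − 1) × 1000 = 8.900 permil
(The approximation ε ≈ δ_A − δ_B would give 8.32 permil.)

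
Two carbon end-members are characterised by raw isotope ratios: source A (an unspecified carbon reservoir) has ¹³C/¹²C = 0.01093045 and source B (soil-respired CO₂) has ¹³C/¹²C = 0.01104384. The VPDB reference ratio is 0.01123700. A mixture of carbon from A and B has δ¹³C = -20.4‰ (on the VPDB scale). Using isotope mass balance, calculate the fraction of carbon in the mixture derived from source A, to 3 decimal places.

δ_A = (0.01093045/0.01123700 − 1)×1000 = (0.972720 − 1)×1000 = -27.280‰
δ_B = (0.01104384/0.01123700 − 1)×1000 = (0.982810 − 1)×1000 = -17.190‰
f_A = (δ_mix − δ_B)/(δ_A − δ_B) = (-20.4 − (-17.190))/(-27.280 − (-17.190))
f_A = -3.210 / -10.091 = 0.3181

0.318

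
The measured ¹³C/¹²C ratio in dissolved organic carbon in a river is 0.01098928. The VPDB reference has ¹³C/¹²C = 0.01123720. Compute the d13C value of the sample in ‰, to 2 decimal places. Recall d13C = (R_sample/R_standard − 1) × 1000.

d13C = (R_sample / R_standard − 1) × 1000
R_sample / R_standard = 0.01098928 / 0.01123720 = 0.977938
d13C = (0.977938 − 1) × 1000 = -22.062‰

-22.06‰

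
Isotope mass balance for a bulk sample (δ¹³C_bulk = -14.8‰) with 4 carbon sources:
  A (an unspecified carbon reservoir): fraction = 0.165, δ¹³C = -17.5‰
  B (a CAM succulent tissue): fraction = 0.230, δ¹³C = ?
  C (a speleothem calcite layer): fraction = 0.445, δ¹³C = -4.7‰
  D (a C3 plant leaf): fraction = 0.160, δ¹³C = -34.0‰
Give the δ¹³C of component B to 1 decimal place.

Isotope mass balance: δ_bulk = Σ fᵢ·δᵢ.
-14.8 = 0.165×(-17.5) + 0.230×δ_B + 0.445×(-4.7) + 0.160×(-34.0)
0.230·δ_B = -14.8 − (-10.419) = -4.381
δ_B = -4.381 / 0.230 = -19.05‰

-19.0‰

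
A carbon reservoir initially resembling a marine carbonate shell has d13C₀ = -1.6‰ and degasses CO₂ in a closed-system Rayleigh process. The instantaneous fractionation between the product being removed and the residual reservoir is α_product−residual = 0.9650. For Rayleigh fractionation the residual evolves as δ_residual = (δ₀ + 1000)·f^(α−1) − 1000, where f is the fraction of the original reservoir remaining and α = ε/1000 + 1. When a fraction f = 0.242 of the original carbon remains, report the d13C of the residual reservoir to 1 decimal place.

49.2‰

Rayleigh residual: δ_res = (δ₀ + 1000)·f^(α−1) − 1000
α − 1 = -0.03500
f^(α−1) = 0.242^(-0.03500) = 1.050912
δ_res = (-1.6 + 1000) × 1.050912 − 1000 = 1049.231 − 1000 = 49.23‰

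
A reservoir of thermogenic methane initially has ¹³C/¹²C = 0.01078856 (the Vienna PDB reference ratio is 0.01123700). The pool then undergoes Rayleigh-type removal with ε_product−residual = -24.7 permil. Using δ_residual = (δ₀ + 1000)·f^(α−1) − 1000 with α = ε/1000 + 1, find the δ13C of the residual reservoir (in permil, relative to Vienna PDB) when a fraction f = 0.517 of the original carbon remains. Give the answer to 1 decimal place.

-24.1 permil

δ₀ = (0.01078856/0.01123700 − 1)×1000 = (0.960093 − 1)×1000 = -39.907 permil
α − 1 = ε/1000 = -0.0247
f^(α−1) = 0.517^(-0.0247) = 1.016428
δ_res = (-39.907 + 1000) × 1.016428 − 1000 = 975.865 − 1000 = -24.13 permil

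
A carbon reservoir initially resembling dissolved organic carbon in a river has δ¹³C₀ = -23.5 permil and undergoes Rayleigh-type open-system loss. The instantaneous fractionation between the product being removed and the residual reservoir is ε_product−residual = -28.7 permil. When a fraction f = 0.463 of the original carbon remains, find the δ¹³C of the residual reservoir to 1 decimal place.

Rayleigh residual: δ_res = (δ₀ + 1000)·f^(α−1) − 1000
α = ε/1000 + 1 = 0.97130, so α − 1 = -0.02870
f^(α−1) = 0.463^(-0.02870) = 1.022346
δ_res = (-23.5 + 1000) × 1.022346 − 1000 = 998.321 − 1000 = -1.68 permil

-1.7 permil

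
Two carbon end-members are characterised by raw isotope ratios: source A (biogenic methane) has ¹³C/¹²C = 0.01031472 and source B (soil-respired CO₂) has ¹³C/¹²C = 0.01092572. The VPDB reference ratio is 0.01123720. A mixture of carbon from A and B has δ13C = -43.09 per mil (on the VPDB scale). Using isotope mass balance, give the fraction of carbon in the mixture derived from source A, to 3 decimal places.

0.283

δ_A = (0.01031472/0.01123720 − 1)×1000 = (0.917908 − 1)×1000 = -82.092 per mil
δ_B = (0.01092572/0.01123720 − 1)×1000 = (0.972281 − 1)×1000 = -27.719 per mil
f_A = (δ_mix − δ_B)/(δ_A − δ_B) = (-43.09 − (-27.719))/(-82.092 − (-27.719))
f_A = -15.371 / -54.373 = 0.2827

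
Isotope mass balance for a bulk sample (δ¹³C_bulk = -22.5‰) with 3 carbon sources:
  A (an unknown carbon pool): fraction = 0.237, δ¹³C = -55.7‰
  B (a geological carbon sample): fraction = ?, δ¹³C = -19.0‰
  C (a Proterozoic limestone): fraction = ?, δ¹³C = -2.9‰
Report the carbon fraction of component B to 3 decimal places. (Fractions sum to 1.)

Let f_B and f_C be the unknown fractions; fractions sum to 1 so f_B + f_C = 0.763.
Mass balance: Σ fᵢ·δᵢ = δ_bulk ⇒ f_B·(-19.0) + f_C·(-2.9) = -22.5 − (-13.201) = -9.299
Substitute f_C = 0.763 − f_B:
f_B·(-19.0 − -2.9) = -9.299 − 0.763×(-2.9) = -7.086
f_B = -7.086 / -16.1 = 0.4401

0.440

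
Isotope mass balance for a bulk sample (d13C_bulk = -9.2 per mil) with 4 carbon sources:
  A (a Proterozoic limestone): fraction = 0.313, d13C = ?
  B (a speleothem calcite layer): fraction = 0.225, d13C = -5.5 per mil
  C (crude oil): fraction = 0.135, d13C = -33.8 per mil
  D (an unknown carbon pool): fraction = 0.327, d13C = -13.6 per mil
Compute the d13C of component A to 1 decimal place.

3.3 per mil

Isotope mass balance: δ_bulk = Σ fᵢ·δᵢ.
-9.2 = 0.313×δ_A + 0.225×(-5.5) + 0.135×(-33.8) + 0.327×(-13.6)
0.313·δ_A = -9.2 − (-10.248) = 1.048
δ_A = 1.048 / 0.313 = 3.35 per mil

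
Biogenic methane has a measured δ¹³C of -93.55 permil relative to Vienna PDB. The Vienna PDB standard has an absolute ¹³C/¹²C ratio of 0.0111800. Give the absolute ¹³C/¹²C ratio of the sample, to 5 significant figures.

0.010134

R_sample = R_standard × (δ¹³C/1000 + 1)
R_sample = 0.0111800 × (-93.55/1000 + 1) = 0.0111800 × 0.906450
R_sample = 0.0101341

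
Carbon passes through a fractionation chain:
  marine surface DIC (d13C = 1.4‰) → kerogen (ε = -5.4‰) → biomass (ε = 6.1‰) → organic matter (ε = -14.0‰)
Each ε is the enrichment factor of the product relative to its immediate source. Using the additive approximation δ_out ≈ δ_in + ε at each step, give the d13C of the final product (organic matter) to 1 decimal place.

step 1: δ ≈ 1.4 + (-5.4) = -4.0‰
step 2: δ ≈ -4.0 + (6.1) = 2.1‰
step 3: δ ≈ 2.1 + (-14.0) = -11.9‰

-11.9‰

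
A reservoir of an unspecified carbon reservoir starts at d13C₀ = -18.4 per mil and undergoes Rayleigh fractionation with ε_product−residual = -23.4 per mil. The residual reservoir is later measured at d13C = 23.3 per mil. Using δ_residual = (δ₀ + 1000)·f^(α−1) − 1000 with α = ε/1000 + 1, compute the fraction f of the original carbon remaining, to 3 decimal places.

α − 1 = ε/1000 = -0.0234
(δ_res + 1000)/(δ₀ + 1000) = (23.3 + 1000)/(-18.4 + 1000) = 1023.3/981.6 = 1.042482
f = 1.042482^(1/-0.0234) = exp(ln(1.042482)/-0.0234) = exp(0.04160/-0.0234)
f = exp(-1.7780) = 0.1690

0.169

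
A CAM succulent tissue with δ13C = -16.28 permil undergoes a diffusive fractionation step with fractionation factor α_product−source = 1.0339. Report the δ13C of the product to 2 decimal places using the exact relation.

17.07 permil

δ_product = (δ_source + 1000)·α − 1000
δ_product = (-16.28 + 1000) × 1.0339 − 1000
δ_product = 1017.068 − 1000 = 17.068 permil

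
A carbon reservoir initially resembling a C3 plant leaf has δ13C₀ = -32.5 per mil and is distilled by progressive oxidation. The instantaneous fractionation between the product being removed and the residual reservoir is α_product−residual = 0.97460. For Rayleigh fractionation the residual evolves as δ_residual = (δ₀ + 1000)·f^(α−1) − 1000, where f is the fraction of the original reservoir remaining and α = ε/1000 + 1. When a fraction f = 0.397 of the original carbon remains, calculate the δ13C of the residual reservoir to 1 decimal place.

-9.5 per mil

Rayleigh residual: δ_res = (δ₀ + 1000)·f^(α−1) − 1000
α − 1 = -0.02540
f^(α−1) = 0.397^(-0.02540) = 1.023742
δ_res = (-32.5 + 1000) × 1.023742 − 1000 = 990.471 − 1000 = -9.53 per mil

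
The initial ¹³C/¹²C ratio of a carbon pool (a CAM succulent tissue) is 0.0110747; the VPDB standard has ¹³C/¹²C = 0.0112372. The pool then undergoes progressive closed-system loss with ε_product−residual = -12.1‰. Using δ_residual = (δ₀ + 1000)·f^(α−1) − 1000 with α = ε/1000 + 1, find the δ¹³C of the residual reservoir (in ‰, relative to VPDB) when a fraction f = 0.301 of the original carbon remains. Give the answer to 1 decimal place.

δ₀ = (0.0110747/0.0112372 − 1)×1000 = (0.985539 − 1)×1000 = -14.461‰
α − 1 = ε/1000 = -0.0121
f^(α−1) = 0.301^(-0.0121) = 1.014634
δ_res = (-14.461 + 1000) × 1.014634 − 1000 = 999.961 − 1000 = -0.04‰

0.0‰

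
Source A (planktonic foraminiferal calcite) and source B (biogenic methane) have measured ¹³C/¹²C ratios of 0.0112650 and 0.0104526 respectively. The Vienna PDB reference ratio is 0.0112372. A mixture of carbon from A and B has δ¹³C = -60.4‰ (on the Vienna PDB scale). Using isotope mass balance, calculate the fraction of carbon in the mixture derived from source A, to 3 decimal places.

δ_A = (0.0112650/0.0112372 − 1)×1000 = (1.002474 − 1)×1000 = 2.474‰
δ_B = (0.0104526/0.0112372 − 1)×1000 = (0.930178 − 1)×1000 = -69.822‰
f_A = (δ_mix − δ_B)/(δ_A − δ_B) = (-60.4 − (-69.822))/(2.474 − (-69.822))
f_A = 9.422 / 72.296 = 0.1303

0.130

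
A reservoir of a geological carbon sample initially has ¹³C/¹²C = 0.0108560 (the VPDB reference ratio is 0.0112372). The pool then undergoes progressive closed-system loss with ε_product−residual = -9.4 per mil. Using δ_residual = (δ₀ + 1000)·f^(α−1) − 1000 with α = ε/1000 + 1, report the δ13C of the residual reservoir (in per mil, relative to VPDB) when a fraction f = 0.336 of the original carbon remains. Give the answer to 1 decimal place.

δ₀ = (0.0108560/0.0112372 − 1)×1000 = (0.966077 − 1)×1000 = -33.923 per mil
α − 1 = ε/1000 = -0.0094
f^(α−1) = 0.336^(-0.0094) = 1.010305
δ_res = (-33.923 + 1000) × 1.010305 − 1000 = 976.032 − 1000 = -23.97 per mil

-24.0 per mil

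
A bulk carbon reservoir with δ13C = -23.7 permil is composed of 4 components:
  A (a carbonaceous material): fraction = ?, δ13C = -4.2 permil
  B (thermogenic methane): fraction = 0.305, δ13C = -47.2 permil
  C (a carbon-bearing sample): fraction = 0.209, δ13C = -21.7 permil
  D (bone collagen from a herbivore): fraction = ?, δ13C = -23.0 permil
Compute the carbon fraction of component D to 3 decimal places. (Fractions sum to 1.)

0.145

Let f_D and f_A be the unknown fractions; fractions sum to 1 so f_D + f_A = 0.486.
Mass balance: Σ fᵢ·δᵢ = δ_bulk ⇒ f_D·(-23.0) + f_A·(-4.2) = -23.7 − (-18.931) = -4.769
Substitute f_A = 0.486 − f_D:
f_D·(-23.0 − -4.2) = -4.769 − 0.486×(-4.2) = -2.727
f_D = -2.727 / -18.8 = 0.1451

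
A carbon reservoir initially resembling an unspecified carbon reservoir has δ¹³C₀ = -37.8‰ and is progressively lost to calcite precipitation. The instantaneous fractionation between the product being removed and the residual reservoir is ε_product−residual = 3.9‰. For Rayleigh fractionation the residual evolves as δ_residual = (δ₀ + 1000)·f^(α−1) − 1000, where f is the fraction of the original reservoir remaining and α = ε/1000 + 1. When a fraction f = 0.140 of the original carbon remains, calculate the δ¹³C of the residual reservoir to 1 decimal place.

-45.1‰

Rayleigh residual: δ_res = (δ₀ + 1000)·f^(α−1) − 1000
α = ε/1000 + 1 = 1.00390, so α − 1 = 0.00390
f^(α−1) = 0.140^(0.00390) = 0.992361
δ_res = (-37.8 + 1000) × 0.992361 − 1000 = 954.850 − 1000 = -45.15‰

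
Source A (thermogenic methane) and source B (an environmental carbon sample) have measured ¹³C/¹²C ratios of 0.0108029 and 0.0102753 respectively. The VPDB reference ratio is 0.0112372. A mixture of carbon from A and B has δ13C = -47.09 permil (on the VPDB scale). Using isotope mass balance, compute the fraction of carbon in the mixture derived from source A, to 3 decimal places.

0.820

δ_A = (0.0108029/0.0112372 − 1)×1000 = (0.961352 − 1)×1000 = -38.648 permil
δ_B = (0.0102753/0.0112372 − 1)×1000 = (0.914400 − 1)×1000 = -85.600 permil
f_A = (δ_mix − δ_B)/(δ_A − δ_B) = (-47.09 − (-85.600))/(-38.648 − (-85.600))
f_A = 38.510 / 46.951 = 0.8202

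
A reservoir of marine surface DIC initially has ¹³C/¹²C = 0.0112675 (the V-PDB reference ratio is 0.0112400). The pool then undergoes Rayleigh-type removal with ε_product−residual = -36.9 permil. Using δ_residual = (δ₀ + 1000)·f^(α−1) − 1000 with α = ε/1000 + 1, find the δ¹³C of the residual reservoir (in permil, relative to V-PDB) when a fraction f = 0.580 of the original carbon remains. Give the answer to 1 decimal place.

22.8 permil

δ₀ = (0.0112675/0.0112400 − 1)×1000 = (1.002447 − 1)×1000 = 2.447 permil
α − 1 = ε/1000 = -0.0369
f^(α−1) = 0.580^(-0.0369) = 1.020304
δ_res = (2.447 + 1000) × 1.020304 − 1000 = 1022.800 − 1000 = 22.80 permil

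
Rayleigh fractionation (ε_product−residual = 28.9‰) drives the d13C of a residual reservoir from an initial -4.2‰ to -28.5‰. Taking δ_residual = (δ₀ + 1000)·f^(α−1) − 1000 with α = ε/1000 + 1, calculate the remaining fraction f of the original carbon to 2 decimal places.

0.43

α − 1 = ε/1000 = 0.0289
(δ_res + 1000)/(δ₀ + 1000) = (-28.5 + 1000)/(-4.2 + 1000) = 971.5/995.8 = 0.975598
f = 0.975598^(1/0.0289) = exp(ln(0.975598)/0.0289) = exp(-0.02471/0.0289)
f = exp(-0.8549) = 0.4253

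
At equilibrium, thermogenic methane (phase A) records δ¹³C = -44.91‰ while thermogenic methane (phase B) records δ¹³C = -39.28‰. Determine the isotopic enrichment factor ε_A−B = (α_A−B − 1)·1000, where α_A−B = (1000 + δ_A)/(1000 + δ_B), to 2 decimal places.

α_A−B = (1000 + -44.91) / (1000 + -39.28) = 955.09 / 960.72 = 0.994140
ε_A−B = (0.994140 − 1) × 1000 = -5.860‰
(The approximation ε ≈ δ_A − δ_B would give -5.63‰.)

-5.86‰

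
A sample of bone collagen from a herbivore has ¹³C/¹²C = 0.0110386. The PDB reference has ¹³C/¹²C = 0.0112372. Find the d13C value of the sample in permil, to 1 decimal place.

-17.7 permil

d13C = (R_sample / R_standard − 1) × 1000
R_sample / R_standard = 0.0110386 / 0.0112372 = 0.982327
d13C = (0.982327 − 1) × 1000 = -17.67 permil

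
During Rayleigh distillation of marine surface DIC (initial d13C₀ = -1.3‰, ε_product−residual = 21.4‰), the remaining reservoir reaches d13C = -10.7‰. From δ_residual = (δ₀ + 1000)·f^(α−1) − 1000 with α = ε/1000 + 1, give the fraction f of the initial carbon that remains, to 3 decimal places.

α − 1 = ε/1000 = 0.0214
(δ_res + 1000)/(δ₀ + 1000) = (-10.7 + 1000)/(-1.3 + 1000) = 989.3/998.7 = 0.990588
f = 0.990588^(1/0.0214) = exp(ln(0.990588)/0.0214) = exp(-0.00946/0.0214)
f = exp(-0.4419) = 0.6428

0.643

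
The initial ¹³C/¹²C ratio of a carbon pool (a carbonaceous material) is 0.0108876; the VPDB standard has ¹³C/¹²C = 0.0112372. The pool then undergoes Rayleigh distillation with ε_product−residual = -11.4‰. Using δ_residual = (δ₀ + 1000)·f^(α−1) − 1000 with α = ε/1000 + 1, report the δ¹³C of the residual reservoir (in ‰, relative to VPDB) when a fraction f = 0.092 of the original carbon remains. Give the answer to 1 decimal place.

δ₀ = (0.0108876/0.0112372 − 1)×1000 = (0.968889 − 1)×1000 = -31.111‰
α − 1 = ε/1000 = -0.0114
f^(α−1) = 0.092^(-0.0114) = 1.027573
δ_res = (-31.111 + 1000) × 1.027573 − 1000 = 995.605 − 1000 = -4.40‰

-4.4‰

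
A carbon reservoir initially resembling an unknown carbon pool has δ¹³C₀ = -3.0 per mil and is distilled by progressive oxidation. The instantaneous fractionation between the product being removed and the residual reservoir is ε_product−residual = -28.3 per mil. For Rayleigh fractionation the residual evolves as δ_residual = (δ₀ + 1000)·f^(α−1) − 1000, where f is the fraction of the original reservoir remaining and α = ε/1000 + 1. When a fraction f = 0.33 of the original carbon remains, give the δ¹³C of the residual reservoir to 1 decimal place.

Rayleigh residual: δ_res = (δ₀ + 1000)·f^(α−1) − 1000
α = ε/1000 + 1 = 0.97170, so α − 1 = -0.02830
f^(α−1) = 0.33^(-0.02830) = 1.031873
δ_res = (-3.0 + 1000) × 1.031873 − 1000 = 1028.777 − 1000 = 28.78 per mil

28.8 per mil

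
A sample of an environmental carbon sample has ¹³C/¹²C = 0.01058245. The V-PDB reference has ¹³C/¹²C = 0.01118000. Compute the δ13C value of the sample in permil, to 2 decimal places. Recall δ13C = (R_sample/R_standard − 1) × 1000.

-53.45 permil

δ13C = (R_sample / R_standard − 1) × 1000
R_sample / R_standard = 0.01058245 / 0.01118000 = 0.946552
δ13C = (0.946552 − 1) × 1000 = -53.448 permil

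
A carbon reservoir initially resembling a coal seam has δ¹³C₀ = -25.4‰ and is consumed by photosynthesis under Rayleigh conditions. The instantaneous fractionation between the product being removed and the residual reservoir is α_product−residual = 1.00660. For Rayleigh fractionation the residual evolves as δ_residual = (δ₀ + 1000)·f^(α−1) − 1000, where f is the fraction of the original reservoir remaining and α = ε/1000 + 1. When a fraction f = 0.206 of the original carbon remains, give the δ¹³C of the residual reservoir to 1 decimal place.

-35.5‰

Rayleigh residual: δ_res = (δ₀ + 1000)·f^(α−1) − 1000
α − 1 = 0.00660
f^(α−1) = 0.206^(0.00660) = 0.989627
δ_res = (-25.4 + 1000) × 0.989627 − 1000 = 964.490 − 1000 = -35.51‰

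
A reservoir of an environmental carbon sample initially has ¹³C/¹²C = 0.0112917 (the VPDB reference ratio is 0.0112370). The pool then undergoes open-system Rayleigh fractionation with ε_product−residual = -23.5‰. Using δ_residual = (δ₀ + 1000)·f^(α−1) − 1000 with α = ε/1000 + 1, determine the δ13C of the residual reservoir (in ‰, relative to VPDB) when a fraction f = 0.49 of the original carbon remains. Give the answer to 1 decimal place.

21.9‰

δ₀ = (0.0112917/0.0112370 − 1)×1000 = (1.004868 − 1)×1000 = 4.868‰
α − 1 = ε/1000 = -0.0235
f^(α−1) = 0.49^(-0.0235) = 1.016905
δ_res = (4.868 + 1000) × 1.016905 − 1000 = 1021.855 − 1000 = 21.86‰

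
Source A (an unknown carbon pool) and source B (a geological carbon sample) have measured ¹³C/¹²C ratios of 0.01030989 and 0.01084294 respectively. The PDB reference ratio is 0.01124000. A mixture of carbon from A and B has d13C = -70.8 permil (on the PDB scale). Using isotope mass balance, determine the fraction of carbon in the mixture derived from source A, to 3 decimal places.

δ_A = (0.01030989/0.01124000 − 1)×1000 = (0.917250 − 1)×1000 = -82.750 permil
δ_B = (0.01084294/0.01124000 − 1)×1000 = (0.964674 − 1)×1000 = -35.326 permil
f_A = (δ_mix − δ_B)/(δ_A − δ_B) = (-70.8 − (-35.326))/(-82.750 − (-35.326))
f_A = -35.474 / -47.424 = 0.7480

0.748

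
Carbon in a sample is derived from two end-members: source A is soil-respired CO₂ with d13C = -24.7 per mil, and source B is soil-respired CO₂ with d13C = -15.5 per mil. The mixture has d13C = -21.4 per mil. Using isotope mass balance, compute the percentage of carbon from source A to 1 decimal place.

δ_mix = f_A·δ_A + (1 − f_A)·δ_B  ⇒  f_A = (δ_mix − δ_B)/(δ_A − δ_B)
f_A = (-21.4 − (-15.5)) / (-24.7 − (-15.5))
f_A = -5.9 / -9.2 = 0.6413

64.1%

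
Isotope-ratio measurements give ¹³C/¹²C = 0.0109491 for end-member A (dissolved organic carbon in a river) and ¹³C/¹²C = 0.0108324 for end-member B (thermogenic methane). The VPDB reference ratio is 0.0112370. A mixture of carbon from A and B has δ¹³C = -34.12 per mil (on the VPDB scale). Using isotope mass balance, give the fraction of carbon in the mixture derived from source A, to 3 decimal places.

0.182

δ_A = (0.0109491/0.0112370 − 1)×1000 = (0.974379 − 1)×1000 = -25.621 per mil
δ_B = (0.0108324/0.0112370 − 1)×1000 = (0.963994 − 1)×1000 = -36.006 per mil
f_A = (δ_mix − δ_B)/(δ_A − δ_B) = (-34.12 − (-36.006))/(-25.621 − (-36.006))
f_A = 1.886 / 10.385 = 0.1816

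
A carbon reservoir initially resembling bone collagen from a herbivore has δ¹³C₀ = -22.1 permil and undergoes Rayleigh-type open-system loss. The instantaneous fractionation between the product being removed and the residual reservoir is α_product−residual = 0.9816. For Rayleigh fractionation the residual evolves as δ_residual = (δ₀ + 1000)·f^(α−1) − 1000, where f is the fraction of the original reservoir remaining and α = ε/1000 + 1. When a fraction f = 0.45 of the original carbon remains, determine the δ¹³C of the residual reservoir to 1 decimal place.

-7.6 permil

Rayleigh residual: δ_res = (δ₀ + 1000)·f^(α−1) − 1000
α − 1 = -0.01840
f^(α−1) = 0.45^(-0.01840) = 1.014801
δ_res = (-22.1 + 1000) × 1.014801 − 1000 = 992.374 − 1000 = -7.63 permil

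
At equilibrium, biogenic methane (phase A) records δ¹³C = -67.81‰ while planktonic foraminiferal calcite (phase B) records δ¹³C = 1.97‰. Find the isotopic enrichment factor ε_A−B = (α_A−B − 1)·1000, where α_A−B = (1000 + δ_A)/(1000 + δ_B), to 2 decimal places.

-69.64‰

α_A−B = (1000 + -67.81) / (1000 + 1.97) = 932.19 / 1001.97 = 0.930357
ε_A−B = (0.930357 − 1) × 1000 = -69.643‰
(The approximation ε ≈ δ_A − δ_B would give -69.78‰.)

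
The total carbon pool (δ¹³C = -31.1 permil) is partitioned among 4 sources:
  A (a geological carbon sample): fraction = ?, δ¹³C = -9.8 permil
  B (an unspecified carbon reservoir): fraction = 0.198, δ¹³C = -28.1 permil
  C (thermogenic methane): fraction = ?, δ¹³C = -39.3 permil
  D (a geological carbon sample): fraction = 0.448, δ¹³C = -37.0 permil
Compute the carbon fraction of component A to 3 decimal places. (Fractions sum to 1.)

Let f_A and f_C be the unknown fractions; fractions sum to 1 so f_A + f_C = 0.354.
Mass balance: Σ fᵢ·δᵢ = δ_bulk ⇒ f_A·(-9.8) + f_C·(-39.3) = -31.1 − (-22.140) = -8.960
Substitute f_C = 0.354 − f_A:
f_A·(-9.8 − -39.3) = -8.960 − 0.354×(-39.3) = 4.952
f_A = 4.952 / 29.5 = 0.1679

0.168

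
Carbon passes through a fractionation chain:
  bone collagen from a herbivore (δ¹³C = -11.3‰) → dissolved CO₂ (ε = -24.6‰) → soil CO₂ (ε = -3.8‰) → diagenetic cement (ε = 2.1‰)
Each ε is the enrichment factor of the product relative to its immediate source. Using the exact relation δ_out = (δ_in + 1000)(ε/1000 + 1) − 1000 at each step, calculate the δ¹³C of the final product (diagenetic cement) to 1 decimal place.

step 1: δ = (-11.30 + 1000)·(-24.6/1000 + 1) − 1000 = -35.62‰
step 2: δ = (-35.62 + 1000)·(-3.8/1000 + 1) − 1000 = -39.29‰
step 3: δ = (-39.29 + 1000)·(2.1/1000 + 1) − 1000 = -37.27‰

-37.3‰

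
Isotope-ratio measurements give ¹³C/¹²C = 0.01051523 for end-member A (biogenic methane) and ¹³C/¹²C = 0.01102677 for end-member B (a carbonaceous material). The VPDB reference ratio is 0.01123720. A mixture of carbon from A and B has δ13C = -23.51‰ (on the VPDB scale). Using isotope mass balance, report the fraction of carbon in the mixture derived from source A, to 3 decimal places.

0.105

δ_A = (0.01051523/0.01123720 − 1)×1000 = (0.935752 − 1)×1000 = -64.248‰
δ_B = (0.01102677/0.01123720 − 1)×1000 = (0.981274 − 1)×1000 = -18.726‰
f_A = (δ_mix − δ_B)/(δ_A − δ_B) = (-23.51 − (-18.726))/(-64.248 − (-18.726))
f_A = -4.784 / -45.522 = 0.1051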